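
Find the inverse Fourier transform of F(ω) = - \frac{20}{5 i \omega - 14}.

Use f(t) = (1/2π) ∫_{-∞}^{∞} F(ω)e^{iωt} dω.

f(t) = 4 e^{\frac{14 t}{5}} u\left(- t\right)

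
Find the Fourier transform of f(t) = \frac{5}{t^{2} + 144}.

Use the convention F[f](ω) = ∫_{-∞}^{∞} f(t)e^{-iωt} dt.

F(ω) = \frac{5 \pi e^{- 12 \left|{\omega}\right|}}{12}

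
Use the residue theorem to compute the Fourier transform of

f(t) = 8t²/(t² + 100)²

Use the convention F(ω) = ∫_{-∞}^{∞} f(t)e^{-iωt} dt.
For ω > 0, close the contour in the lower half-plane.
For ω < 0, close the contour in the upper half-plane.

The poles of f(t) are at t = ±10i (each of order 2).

Let g(z) = f(z)e^{-iωz}; for large |z| the factor e^{-iωz} decays in the lower half-plane when ω > 0 and in the upper half-plane when ω < 0.

Case ω > 0 (lower half-plane, clockwise contour ⇒ F(ω) = -2πi·ΣRes):
  Res_{z = - 10 i} g(z) = \frac{i \left(1 - 10 \omega\right) e^{- 10 \omega}}{5} (pole of order 2)
  F(ω) = -2πi·ΣRes = \frac{2 \pi \left(1 - 10 \omega\right) e^{- 10 \omega}}{5}

Case ω < 0 (upper half-plane, counterclockwise contour ⇒ F(ω) = +2πi·ΣRes):
  Res_{z = 10 i} g(z) = \frac{i \left(- 10 \omega - 1\right) e^{10 \omega}}{5} (pole of order 2)
  F(ω) = 2πi·ΣRes = \frac{2 \pi \left(10 \omega + 1\right) e^{10 \omega}}{5}

Both cases combine into a single formula in |ω|:

F(ω) = \frac{2 \pi \left(1 - 10 \left|{\omega}\right|\right) e^{- 10 \left|{\omega}\right|}}{5}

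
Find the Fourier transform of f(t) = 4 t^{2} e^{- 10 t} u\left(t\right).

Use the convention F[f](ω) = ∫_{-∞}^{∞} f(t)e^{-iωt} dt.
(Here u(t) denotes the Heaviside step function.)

F(ω) = \frac{8}{\left(i \omega + 10\right)^{3}}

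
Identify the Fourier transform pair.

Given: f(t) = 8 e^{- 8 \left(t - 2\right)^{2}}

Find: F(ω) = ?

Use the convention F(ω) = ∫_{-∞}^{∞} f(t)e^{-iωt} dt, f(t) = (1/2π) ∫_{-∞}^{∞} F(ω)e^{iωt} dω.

F(ω) = 2 \sqrt{2} \sqrt{\pi} e^{- \frac{\omega \left(\omega + 64 i\right)}{32}}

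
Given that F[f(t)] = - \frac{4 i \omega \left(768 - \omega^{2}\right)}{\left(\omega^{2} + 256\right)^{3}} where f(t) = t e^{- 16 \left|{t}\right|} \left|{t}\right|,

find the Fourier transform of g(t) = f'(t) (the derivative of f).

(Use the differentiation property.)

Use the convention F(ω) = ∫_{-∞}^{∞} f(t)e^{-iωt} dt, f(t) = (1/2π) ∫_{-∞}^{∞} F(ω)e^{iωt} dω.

F[g](ω) = \frac{4 \omega^{2} \left(768 - \omega^{2}\right)}{\left(\omega^{2} + 256\right)^{3}}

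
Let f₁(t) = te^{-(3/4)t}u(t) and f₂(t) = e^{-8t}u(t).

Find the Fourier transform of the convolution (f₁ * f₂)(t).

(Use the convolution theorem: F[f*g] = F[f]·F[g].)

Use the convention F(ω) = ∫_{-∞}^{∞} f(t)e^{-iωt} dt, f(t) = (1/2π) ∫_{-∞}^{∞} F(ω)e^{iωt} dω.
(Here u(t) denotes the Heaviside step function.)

F[f₁*f₂](ω) = \frac{16}{\left(i \omega + 8\right) \left(4 i \omega + 3\right)^{2}}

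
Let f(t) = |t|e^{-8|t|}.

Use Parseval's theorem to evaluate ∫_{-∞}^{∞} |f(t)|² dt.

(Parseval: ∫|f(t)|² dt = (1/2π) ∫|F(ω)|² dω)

∫|f(t)|² dt = \frac{1}{1024}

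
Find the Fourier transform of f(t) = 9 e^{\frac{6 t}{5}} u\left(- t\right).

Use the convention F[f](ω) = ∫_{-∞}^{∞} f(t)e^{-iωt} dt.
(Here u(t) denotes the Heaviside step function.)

F(ω) = - \frac{45}{5 i \omega - 6}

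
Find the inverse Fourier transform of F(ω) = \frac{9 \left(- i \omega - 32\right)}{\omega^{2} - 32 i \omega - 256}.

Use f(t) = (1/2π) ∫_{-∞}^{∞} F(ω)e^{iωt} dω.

f(t) = 9 \left(16 t + 1\right) e^{- 16 t} u\left(t\right)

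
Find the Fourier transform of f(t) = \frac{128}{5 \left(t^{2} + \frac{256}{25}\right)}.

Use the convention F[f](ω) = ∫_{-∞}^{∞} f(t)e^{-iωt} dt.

F(ω) = 8 \pi e^{- \frac{16 \left|{\omega}\right|}{5}}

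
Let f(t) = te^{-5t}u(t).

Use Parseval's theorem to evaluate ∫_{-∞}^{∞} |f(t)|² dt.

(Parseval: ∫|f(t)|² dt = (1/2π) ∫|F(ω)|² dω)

∫|f(t)|² dt = \frac{1}{500}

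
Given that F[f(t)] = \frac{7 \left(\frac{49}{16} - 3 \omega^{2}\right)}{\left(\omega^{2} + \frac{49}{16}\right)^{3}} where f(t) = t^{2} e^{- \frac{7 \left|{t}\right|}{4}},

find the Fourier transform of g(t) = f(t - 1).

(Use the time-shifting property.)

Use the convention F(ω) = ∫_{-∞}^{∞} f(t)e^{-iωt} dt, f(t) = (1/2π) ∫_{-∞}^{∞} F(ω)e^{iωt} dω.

F[g](ω) = \frac{1792 \left(49 - 48 \omega^{2}\right) e^{- i \omega}}{\left(16 \omega^{2} + 49\right)^{3}}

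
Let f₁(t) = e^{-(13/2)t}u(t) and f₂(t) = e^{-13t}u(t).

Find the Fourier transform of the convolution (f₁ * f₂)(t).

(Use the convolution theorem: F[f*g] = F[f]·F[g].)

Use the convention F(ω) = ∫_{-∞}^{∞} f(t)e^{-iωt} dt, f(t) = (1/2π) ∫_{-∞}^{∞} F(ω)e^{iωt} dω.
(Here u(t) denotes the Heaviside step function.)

F[f₁*f₂](ω) = \frac{2}{\left(i \omega + 13\right) \left(2 i \omega + 13\right)}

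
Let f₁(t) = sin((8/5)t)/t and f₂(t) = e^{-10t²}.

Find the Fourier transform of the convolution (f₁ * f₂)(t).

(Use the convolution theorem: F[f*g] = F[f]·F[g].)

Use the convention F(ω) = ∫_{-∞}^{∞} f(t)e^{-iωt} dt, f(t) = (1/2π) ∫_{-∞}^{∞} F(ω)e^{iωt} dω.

F[f₁*f₂](ω) = \begin{cases} \frac{\sqrt{10} \pi^{\frac{3}{2}} e^{- \frac{\omega^{2}}{40}}}{10} & \text{for}\: \omega > - \frac{8}{5} \wedge \omega < \frac{8}{5} \\0 & \text{otherwise} \end{cases}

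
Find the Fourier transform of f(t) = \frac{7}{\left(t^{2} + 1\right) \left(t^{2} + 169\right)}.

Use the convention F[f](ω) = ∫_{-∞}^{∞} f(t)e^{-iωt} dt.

F(ω) = \frac{\pi e^{- \left|{\omega}\right|}}{24} - \frac{\pi e^{- 13 \left|{\omega}\right|}}{312}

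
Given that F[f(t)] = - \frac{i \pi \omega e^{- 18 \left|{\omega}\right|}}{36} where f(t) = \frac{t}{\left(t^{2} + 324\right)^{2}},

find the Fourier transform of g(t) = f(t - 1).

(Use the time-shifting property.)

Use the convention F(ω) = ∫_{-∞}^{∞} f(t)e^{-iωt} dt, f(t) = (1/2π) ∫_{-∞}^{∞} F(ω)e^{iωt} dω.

F[g](ω) = - \frac{i \pi \omega e^{- i \omega - 18 \left|{\omega}\right|}}{36}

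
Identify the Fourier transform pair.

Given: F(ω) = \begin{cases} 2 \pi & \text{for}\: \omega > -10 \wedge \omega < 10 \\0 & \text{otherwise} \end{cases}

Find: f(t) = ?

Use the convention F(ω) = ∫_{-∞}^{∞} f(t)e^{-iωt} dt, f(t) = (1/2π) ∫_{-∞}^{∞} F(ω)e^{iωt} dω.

f(t) = \frac{2 \sin{\left(10 t \right)}}{t}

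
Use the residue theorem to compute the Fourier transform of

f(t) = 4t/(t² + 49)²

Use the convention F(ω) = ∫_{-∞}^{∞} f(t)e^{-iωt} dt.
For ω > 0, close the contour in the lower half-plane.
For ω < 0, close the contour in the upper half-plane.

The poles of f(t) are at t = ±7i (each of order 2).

Let g(z) = f(z)e^{-iωz}; for large |z| the factor e^{-iωz} decays in the lower half-plane when ω > 0 and in the upper half-plane when ω < 0.

Case ω > 0 (lower half-plane, clockwise contour ⇒ F(ω) = -2πi·ΣRes):
  Res_{z = - 7 i} g(z) = \frac{\omega e^{- 7 \omega}}{7} (pole of order 2)
  F(ω) = -2πi·ΣRes = - \frac{2 i \pi \omega e^{- 7 \omega}}{7}

Case ω < 0 (upper half-plane, counterclockwise contour ⇒ F(ω) = +2πi·ΣRes):
  Res_{z = 7 i} g(z) = - \frac{\omega e^{7 \omega}}{7} (pole of order 2)
  F(ω) = 2πi·ΣRes = - \frac{2 i \pi \omega e^{7 \omega}}{7}

Both cases combine into a single formula in |ω|:

F(ω) = - \frac{2 i \pi \omega e^{- 7 \left|{\omega}\right|}}{7}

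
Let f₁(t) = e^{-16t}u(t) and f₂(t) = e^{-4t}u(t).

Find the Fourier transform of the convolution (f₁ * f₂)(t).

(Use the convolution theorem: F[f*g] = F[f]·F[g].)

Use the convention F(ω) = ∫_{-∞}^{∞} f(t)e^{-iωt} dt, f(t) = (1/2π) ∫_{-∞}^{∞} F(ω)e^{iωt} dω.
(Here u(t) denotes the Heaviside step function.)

F[f₁*f₂](ω) = \frac{1}{\left(i \omega + 4\right) \left(i \omega + 16\right)}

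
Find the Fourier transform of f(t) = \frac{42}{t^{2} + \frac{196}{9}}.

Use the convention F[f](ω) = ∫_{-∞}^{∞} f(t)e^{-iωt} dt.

F(ω) = 9 \pi e^{- \frac{14 \left|{\omega}\right|}{3}}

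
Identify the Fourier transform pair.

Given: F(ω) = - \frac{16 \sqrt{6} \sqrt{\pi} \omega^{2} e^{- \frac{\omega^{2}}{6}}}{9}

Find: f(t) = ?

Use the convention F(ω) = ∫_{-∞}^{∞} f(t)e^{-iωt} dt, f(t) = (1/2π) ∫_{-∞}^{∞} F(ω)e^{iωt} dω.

f(t) = 8 \left(6 t^{2} - 2\right) e^{- \frac{3 t^{2}}{2}}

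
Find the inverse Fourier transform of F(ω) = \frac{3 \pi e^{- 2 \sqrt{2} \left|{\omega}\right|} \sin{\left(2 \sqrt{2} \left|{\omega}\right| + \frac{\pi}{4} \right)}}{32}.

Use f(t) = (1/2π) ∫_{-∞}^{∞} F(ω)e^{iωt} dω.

f(t) = \frac{6}{t^{4} + 256}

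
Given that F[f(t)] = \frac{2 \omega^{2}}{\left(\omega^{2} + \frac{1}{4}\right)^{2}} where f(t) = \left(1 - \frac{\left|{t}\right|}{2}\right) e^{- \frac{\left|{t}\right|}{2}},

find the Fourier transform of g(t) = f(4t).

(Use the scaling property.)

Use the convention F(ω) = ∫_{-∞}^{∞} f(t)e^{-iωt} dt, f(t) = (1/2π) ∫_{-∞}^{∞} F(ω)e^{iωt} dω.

F[g](ω) = \frac{8 \omega^{2}}{\left(\omega^{2} + 4\right)^{2}}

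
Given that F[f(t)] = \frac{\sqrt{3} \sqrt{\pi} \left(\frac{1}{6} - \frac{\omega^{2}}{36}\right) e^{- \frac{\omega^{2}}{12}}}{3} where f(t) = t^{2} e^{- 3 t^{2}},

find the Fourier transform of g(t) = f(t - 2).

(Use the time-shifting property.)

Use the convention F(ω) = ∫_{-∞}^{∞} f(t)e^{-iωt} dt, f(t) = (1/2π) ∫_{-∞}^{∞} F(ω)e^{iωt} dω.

F[g](ω) = \frac{\sqrt{3} \sqrt{\pi} \left(6 - \omega^{2}\right) e^{- \frac{\omega \left(\omega + 24 i\right)}{12}}}{108}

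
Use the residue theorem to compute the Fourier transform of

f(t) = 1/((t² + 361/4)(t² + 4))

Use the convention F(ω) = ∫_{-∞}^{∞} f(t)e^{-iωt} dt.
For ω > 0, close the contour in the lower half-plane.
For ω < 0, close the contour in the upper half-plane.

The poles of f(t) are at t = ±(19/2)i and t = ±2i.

Let g(z) = f(z)e^{-iωz}; for large |z| the factor e^{-iωz} decays in the lower half-plane when ω > 0 and in the upper half-plane when ω < 0.

Case ω > 0 (lower half-plane, clockwise contour ⇒ F(ω) = -2πi·ΣRes):
  Res_{z = - \frac{19 i}{2}} g(z) = - \frac{4 i e^{- \frac{19 \omega}{2}}}{6555}
  Res_{z = - 2 i} g(z) = \frac{i e^{- 2 \omega}}{345}
  F(ω) = -2πi·ΣRes = \frac{2 \pi e^{- 2 \omega}}{345} - \frac{8 \pi e^{- \frac{19 \omega}{2}}}{6555}

Case ω < 0 (upper half-plane, counterclockwise contour ⇒ F(ω) = +2πi·ΣRes):
  Res_{z = \frac{19 i}{2}} g(z) = \frac{4 i e^{\frac{19 \omega}{2}}}{6555}
  Res_{z = 2 i} g(z) = - \frac{i e^{2 \omega}}{345}
  F(ω) = 2πi·ΣRes = \frac{2 \pi \left(- 4 e^{\frac{19 \omega}{2}} + 19 e^{2 \omega}\right)}{6555}

Both cases combine into a single formula in |ω|:

F(ω) = \frac{2 \pi e^{- 2 \left|{\omega}\right|}}{345} - \frac{8 \pi e^{- \frac{19 \left|{\omega}\right|}{2}}}{6555}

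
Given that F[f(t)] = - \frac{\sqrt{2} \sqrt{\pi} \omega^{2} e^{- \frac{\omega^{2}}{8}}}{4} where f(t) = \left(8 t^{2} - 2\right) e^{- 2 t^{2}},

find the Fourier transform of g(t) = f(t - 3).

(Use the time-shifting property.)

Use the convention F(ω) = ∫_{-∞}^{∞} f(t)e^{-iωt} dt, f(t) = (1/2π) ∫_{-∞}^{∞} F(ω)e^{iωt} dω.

F[g](ω) = - \frac{\sqrt{2} \sqrt{\pi} \omega^{2} e^{- \frac{\omega \left(\omega + 24 i\right)}{8}}}{4}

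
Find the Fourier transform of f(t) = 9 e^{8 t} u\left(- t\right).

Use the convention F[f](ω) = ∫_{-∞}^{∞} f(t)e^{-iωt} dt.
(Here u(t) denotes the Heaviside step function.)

F(ω) = - \frac{9}{i \omega - 8}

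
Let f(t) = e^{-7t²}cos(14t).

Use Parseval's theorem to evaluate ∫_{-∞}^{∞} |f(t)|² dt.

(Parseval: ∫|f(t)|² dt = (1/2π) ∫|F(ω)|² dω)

∫|f(t)|² dt = \frac{\sqrt{14} \sqrt{\pi} \left(1 + e^{14}\right)}{28 e^{14}}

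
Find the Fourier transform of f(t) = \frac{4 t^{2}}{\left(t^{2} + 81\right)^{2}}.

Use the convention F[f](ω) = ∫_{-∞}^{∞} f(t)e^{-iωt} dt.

F(ω) = \frac{2 \pi \left(1 - 9 \left|{\omega}\right|\right) e^{- 9 \left|{\omega}\right|}}{9}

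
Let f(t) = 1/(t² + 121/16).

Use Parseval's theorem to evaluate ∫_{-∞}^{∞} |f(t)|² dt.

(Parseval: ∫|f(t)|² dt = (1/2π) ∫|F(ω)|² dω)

∫|f(t)|² dt = \frac{32 \pi}{1331}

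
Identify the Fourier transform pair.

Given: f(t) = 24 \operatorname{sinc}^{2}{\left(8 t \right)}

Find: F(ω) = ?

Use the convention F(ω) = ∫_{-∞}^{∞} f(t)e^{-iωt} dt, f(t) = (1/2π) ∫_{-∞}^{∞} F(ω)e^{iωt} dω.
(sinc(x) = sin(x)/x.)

F(ω) = \begin{cases} \frac{3 \pi \left(16 - \left|{\omega}\right|\right)}{16} & \text{for}\: \omega > -16 \wedge \omega < 16 \\0 & \text{otherwise} \end{cases}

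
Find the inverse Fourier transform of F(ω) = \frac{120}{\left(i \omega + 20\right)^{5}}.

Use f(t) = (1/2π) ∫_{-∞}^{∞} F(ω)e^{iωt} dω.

f(t) = 5 t^{4} e^{- 20 t} u\left(t\right)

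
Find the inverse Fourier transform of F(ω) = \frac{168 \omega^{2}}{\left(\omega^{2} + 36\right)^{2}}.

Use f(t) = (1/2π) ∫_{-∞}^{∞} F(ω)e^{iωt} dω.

f(t) = 7 \left(1 - 6 \left|{t}\right|\right) e^{- 6 \left|{t}\right|}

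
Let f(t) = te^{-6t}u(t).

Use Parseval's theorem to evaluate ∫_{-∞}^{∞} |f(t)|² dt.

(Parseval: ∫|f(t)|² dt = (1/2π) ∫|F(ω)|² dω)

∫|f(t)|² dt = \frac{1}{864}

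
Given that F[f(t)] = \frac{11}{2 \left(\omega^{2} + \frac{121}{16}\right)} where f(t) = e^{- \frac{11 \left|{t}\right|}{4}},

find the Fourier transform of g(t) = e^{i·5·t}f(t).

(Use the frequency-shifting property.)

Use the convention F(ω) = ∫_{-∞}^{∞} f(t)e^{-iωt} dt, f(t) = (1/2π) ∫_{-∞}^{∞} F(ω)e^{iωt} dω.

F[g](ω) = \frac{88}{16 \left(\omega - 5\right)^{2} + 121}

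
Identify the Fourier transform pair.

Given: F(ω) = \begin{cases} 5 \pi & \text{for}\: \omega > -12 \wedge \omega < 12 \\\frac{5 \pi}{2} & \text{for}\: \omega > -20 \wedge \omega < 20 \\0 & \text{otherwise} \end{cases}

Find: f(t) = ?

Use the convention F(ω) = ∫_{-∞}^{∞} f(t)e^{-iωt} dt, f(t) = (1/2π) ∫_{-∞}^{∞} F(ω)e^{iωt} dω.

f(t) = \frac{5 \sin{\left(16 t \right)} \cos{\left(4 t \right)}}{t}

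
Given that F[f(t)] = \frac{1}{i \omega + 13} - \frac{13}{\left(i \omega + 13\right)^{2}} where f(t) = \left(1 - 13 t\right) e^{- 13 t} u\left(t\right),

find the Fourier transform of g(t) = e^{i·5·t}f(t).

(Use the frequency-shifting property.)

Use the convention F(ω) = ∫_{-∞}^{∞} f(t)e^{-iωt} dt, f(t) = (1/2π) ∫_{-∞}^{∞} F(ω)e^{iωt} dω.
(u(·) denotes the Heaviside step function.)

F[g](ω) = \frac{i \left(5 - \omega\right)}{\omega^{2} - 2 \omega \left(5 + 13 i\right) - 144 + 130 i}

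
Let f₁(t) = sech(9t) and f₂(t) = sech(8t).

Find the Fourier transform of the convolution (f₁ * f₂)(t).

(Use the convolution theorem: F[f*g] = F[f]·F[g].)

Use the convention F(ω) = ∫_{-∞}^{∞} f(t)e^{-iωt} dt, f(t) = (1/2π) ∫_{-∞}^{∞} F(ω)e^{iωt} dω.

F[f₁*f₂](ω) = \frac{\pi^{2}}{72 \cosh{\left(\frac{\pi \omega}{18} \right)} \cosh{\left(\frac{\pi \omega}{16} \right)}}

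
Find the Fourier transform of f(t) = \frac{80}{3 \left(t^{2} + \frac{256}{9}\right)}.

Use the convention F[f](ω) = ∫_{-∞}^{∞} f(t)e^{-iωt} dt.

F(ω) = 5 \pi e^{- \frac{16 \left|{\omega}\right|}{3}}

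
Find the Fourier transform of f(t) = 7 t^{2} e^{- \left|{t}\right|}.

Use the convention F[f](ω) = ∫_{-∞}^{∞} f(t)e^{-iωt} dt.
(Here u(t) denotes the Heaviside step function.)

F(ω) = \frac{28 \left(1 - 3 \omega^{2}\right)}{\left(\omega^{2} + 1\right)^{3}}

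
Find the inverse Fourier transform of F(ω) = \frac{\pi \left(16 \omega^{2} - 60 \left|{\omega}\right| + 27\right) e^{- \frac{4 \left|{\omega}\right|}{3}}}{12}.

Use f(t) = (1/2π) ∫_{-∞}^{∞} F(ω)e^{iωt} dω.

f(t) = \frac{8 t^{4}}{\left(t^{2} + \frac{16}{9}\right)^{3}}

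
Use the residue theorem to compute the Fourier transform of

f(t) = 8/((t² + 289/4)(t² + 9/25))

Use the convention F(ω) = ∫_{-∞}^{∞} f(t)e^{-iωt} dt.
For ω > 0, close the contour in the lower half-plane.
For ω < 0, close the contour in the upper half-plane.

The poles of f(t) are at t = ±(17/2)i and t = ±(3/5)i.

Let g(z) = f(z)e^{-iωz}; for large |z| the factor e^{-iωz} decays in the lower half-plane when ω > 0 and in the upper half-plane when ω < 0.

Case ω > 0 (lower half-plane, clockwise contour ⇒ F(ω) = -2πi·ΣRes):
  Res_{z = - \frac{17 i}{2}} g(z) = - \frac{800 i e^{- \frac{17 \omega}{2}}}{122213}
  Res_{z = - \frac{3 i}{5}} g(z) = \frac{2000 i e^{- \frac{3 \omega}{5}}}{21567}
  F(ω) = -2πi·ΣRes = - \frac{1600 \pi e^{- \frac{17 \omega}{2}}}{122213} + \frac{4000 \pi e^{- \frac{3 \omega}{5}}}{21567}

Case ω < 0 (upper half-plane, counterclockwise contour ⇒ F(ω) = +2πi·ΣRes):
  Res_{z = \frac{17 i}{2}} g(z) = \frac{800 i e^{\frac{17 \omega}{2}}}{122213}
  Res_{z = \frac{3 i}{5}} g(z) = - \frac{2000 i e^{\frac{3 \omega}{5}}}{21567}
  F(ω) = 2πi·ΣRes = \frac{800 \pi \left(85 e^{\frac{3 \omega}{5}} - 6 e^{\frac{17 \omega}{2}}\right)}{366639}

Both cases combine into a single formula in |ω|:

F(ω) = - \frac{1600 \pi e^{- \frac{17 \left|{\omega}\right|}{2}}}{122213} + \frac{4000 \pi e^{- \frac{3 \left|{\omega}\right|}{5}}}{21567}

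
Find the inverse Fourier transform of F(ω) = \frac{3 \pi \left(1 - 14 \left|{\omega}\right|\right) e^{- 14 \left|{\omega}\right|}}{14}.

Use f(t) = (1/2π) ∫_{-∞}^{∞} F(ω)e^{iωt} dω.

f(t) = \frac{6 t^{2}}{\left(t^{2} + 196\right)^{2}}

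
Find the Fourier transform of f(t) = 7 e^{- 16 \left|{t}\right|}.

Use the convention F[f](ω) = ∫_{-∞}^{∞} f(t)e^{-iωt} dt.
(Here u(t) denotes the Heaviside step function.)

F(ω) = \frac{224}{\omega^{2} + 256}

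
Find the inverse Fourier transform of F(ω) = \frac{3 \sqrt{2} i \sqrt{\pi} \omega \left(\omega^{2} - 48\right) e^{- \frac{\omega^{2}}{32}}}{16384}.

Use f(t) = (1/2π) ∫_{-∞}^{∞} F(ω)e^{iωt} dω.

f(t) = 3 t^{3} e^{- 8 t^{2}}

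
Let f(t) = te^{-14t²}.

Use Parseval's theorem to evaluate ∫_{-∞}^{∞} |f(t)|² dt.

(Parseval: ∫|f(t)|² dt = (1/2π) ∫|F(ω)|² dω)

∫|f(t)|² dt = \frac{\sqrt{7} \sqrt{\pi}}{784}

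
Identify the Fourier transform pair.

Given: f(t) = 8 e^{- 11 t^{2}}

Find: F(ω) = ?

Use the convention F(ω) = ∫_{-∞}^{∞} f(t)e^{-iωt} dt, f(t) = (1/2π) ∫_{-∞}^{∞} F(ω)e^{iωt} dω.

F(ω) = \frac{8 \sqrt{11} \sqrt{\pi} e^{- \frac{\omega^{2}}{44}}}{11}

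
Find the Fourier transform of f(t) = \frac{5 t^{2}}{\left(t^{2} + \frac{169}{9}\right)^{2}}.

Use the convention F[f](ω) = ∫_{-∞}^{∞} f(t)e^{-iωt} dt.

F(ω) = \frac{5 \pi \left(3 - 13 \left|{\omega}\right|\right) e^{- \frac{13 \left|{\omega}\right|}{3}}}{26}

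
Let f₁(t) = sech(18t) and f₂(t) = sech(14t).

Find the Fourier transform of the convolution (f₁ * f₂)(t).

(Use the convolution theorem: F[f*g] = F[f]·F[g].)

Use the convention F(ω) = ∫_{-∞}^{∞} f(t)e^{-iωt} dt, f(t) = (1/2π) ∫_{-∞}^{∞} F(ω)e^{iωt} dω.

F[f₁*f₂](ω) = \frac{\pi^{2}}{252 \cosh{\left(\frac{\pi \omega}{36} \right)} \cosh{\left(\frac{\pi \omega}{28} \right)}}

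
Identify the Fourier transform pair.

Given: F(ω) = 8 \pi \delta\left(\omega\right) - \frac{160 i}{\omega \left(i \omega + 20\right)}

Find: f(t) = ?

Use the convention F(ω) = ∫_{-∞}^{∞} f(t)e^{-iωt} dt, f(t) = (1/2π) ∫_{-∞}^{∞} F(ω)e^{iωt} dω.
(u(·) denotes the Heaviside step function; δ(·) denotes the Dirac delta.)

f(t) = 8 \left(1 - e^{- 20 t}\right) u\left(t\right)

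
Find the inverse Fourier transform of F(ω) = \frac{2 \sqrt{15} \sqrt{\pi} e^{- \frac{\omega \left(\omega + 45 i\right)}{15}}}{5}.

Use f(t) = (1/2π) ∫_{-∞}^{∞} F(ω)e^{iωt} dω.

f(t) = 3 e^{- \frac{15 \left(t - 3\right)^{2}}{4}}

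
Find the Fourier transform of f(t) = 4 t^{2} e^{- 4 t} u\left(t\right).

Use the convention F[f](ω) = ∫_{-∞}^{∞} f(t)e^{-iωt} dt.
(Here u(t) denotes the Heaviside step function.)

F(ω) = \frac{8}{\left(i \omega + 4\right)^{3}}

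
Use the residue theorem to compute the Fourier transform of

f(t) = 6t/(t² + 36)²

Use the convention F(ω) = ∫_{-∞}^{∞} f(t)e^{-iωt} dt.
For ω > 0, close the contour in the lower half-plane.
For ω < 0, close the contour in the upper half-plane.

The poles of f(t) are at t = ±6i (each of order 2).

Let g(z) = f(z)e^{-iωz}; for large |z| the factor e^{-iωz} decays in the lower half-plane when ω > 0 and in the upper half-plane when ω < 0.

Case ω > 0 (lower half-plane, clockwise contour ⇒ F(ω) = -2πi·ΣRes):
  Res_{z = - 6 i} g(z) = \frac{\omega e^{- 6 \omega}}{4} (pole of order 2)
  F(ω) = -2πi·ΣRes = - \frac{i \pi \omega e^{- 6 \omega}}{2}

Case ω < 0 (upper half-plane, counterclockwise contour ⇒ F(ω) = +2πi·ΣRes):
  Res_{z = 6 i} g(z) = - \frac{\omega e^{6 \omega}}{4} (pole of order 2)
  F(ω) = 2πi·ΣRes = - \frac{i \pi \omega e^{6 \omega}}{2}

Both cases combine into a single formula in |ω|:

F(ω) = - \frac{i \pi \omega e^{- 6 \left|{\omega}\right|}}{2}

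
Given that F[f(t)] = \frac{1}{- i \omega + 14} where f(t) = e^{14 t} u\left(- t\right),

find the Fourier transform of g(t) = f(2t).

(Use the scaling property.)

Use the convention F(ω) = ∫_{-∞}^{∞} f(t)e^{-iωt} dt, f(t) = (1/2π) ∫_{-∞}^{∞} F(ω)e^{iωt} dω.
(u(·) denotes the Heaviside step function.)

F[g](ω) = \frac{i}{\omega + 28 i}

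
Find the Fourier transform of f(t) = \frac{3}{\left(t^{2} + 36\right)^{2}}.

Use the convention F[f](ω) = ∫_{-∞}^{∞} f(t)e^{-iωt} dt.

F(ω) = \frac{\pi \left(6 \left|{\omega}\right| + 1\right) e^{- 6 \left|{\omega}\right|}}{144}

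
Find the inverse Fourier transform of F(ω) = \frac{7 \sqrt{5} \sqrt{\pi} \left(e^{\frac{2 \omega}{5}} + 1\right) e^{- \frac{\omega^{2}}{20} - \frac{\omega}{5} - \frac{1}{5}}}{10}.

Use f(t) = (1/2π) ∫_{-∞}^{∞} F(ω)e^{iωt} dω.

f(t) = 7 e^{- 5 t^{2}} \cos{\left(2 t \right)}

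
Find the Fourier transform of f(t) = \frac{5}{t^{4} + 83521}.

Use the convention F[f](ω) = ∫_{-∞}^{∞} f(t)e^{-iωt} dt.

F(ω) = \frac{5 \pi e^{- \frac{17 \sqrt{2} \left|{\omega}\right|}{2}} \sin{\left(\frac{17 \sqrt{2} \left|{\omega}\right|}{2} + \frac{\pi}{4} \right)}}{4913}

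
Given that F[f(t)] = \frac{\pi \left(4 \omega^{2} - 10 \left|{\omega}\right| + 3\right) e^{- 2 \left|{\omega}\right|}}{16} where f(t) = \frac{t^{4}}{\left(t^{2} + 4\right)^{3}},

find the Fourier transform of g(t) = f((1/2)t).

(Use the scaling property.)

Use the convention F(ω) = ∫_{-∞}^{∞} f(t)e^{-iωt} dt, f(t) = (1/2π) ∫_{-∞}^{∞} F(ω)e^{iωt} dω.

F[g](ω) = \frac{\pi \left(16 \omega^{2} - 20 \left|{\omega}\right| + 3\right) e^{- 4 \left|{\omega}\right|}}{8}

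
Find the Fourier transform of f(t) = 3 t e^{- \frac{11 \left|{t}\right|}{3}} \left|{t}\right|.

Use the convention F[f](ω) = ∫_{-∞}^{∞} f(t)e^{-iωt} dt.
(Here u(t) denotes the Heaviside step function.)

F(ω) = \frac{2916 i \omega \left(3 \omega^{2} - 121\right)}{\left(9 \omega^{2} + 121\right)^{3}}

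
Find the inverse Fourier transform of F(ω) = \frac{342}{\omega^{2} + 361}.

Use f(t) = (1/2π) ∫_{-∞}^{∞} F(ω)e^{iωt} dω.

f(t) = 9 e^{- 19 \left|{t}\right|}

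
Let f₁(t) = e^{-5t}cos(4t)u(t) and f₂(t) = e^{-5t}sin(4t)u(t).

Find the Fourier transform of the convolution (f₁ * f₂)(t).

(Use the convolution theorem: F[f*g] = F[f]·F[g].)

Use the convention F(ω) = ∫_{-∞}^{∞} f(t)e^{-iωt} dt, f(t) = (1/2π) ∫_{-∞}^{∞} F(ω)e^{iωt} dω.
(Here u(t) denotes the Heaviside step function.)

F[f₁*f₂](ω) = \frac{4 \left(i \omega + 5\right)}{\left(\left(i \omega + 5\right)^{2} + 16\right)^{2}}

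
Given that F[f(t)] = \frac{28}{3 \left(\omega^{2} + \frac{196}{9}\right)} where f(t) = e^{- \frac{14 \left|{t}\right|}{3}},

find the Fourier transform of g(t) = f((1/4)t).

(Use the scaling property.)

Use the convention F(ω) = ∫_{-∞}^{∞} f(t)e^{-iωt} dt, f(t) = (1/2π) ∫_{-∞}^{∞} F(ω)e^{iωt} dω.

F[g](ω) = \frac{84}{36 \omega^{2} + 49}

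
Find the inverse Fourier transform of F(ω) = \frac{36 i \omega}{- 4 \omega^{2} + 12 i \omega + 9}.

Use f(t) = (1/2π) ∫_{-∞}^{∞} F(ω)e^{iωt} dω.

f(t) = 9 \left(1 - \frac{3 t}{2}\right) e^{- \frac{3 t}{2}} u\left(t\right)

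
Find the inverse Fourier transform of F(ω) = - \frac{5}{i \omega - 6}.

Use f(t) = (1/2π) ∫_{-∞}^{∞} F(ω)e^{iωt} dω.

f(t) = 5 e^{6 t} u\left(- t\right)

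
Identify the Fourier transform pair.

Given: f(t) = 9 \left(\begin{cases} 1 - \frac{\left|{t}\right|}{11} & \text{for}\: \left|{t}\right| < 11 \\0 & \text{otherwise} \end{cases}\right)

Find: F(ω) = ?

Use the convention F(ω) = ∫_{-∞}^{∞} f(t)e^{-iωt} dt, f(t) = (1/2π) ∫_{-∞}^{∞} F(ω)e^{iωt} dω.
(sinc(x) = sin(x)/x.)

F(ω) = 99 \operatorname{sinc}^{2}{\left(\frac{11 \omega}{2} \right)}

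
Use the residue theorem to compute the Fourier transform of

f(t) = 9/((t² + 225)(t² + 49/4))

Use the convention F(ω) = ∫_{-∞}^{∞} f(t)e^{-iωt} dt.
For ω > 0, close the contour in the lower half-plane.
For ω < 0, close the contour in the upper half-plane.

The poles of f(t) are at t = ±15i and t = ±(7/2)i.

Let g(z) = f(z)e^{-iωz}; for large |z| the factor e^{-iωz} decays in the lower half-plane when ω > 0 and in the upper half-plane when ω < 0.

Case ω > 0 (lower half-plane, clockwise contour ⇒ F(ω) = -2πi·ΣRes):
  Res_{z = - 15 i} g(z) = - \frac{6 i e^{- 15 \omega}}{4255}
  Res_{z = - \frac{7 i}{2}} g(z) = \frac{36 i e^{- \frac{7 \omega}{2}}}{5957}
  F(ω) = -2πi·ΣRes = - \frac{12 \pi e^{- 15 \omega}}{4255} + \frac{72 \pi e^{- \frac{7 \omega}{2}}}{5957}

Case ω < 0 (upper half-plane, counterclockwise contour ⇒ F(ω) = +2πi·ΣRes):
  Res_{z = 15 i} g(z) = \frac{6 i e^{15 \omega}}{4255}
  Res_{z = \frac{7 i}{2}} g(z) = - \frac{36 i e^{\frac{7 \omega}{2}}}{5957}
  F(ω) = 2πi·ΣRes = \frac{12 \pi \left(30 e^{\frac{7 \omega}{2}} - 7 e^{15 \omega}\right)}{29785}

Both cases combine into a single formula in |ω|:

F(ω) = - \frac{12 \pi e^{- 15 \left|{\omega}\right|}}{4255} + \frac{72 \pi e^{- \frac{7 \left|{\omega}\right|}{2}}}{5957}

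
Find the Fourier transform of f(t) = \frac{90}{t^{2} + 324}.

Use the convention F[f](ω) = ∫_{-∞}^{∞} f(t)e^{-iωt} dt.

F(ω) = 5 \pi e^{- 18 \left|{\omega}\right|}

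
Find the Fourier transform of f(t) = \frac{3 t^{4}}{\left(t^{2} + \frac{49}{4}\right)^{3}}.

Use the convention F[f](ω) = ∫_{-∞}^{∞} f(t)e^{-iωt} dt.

F(ω) = \frac{3 \pi \left(49 \omega^{2} - 70 \left|{\omega}\right| + 12\right) e^{- \frac{7 \left|{\omega}\right|}{2}}}{112}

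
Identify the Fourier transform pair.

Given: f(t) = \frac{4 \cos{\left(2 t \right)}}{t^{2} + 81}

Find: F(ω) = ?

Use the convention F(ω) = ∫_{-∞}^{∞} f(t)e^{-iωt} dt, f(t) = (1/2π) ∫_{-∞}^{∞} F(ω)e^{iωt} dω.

F(ω) = \frac{2 \pi e^{- 9 \left|{\omega + 2}\right|}}{9} + \frac{2 \pi e^{- 9 \left|{\omega - 2}\right|}}{9}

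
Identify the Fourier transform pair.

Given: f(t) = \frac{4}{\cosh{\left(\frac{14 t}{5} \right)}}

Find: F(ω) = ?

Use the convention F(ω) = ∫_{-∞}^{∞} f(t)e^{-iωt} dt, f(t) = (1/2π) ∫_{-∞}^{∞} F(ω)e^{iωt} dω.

F(ω) = \frac{10 \pi}{7 \cosh{\left(\frac{5 \pi \omega}{28} \right)}}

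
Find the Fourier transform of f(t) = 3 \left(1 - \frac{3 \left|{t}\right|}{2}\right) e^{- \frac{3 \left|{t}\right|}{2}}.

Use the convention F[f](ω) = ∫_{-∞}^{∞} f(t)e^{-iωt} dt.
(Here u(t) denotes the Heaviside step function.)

F(ω) = \frac{288 \omega^{2}}{\left(4 \omega^{2} + 9\right)^{2}}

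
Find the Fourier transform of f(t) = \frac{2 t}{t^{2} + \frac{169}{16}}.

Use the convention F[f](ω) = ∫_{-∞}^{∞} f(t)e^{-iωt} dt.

F(ω) = - 2 i \pi e^{- \frac{13 \left|{\omega}\right|}{4}} \operatorname{sign}{\left(\omega \right)}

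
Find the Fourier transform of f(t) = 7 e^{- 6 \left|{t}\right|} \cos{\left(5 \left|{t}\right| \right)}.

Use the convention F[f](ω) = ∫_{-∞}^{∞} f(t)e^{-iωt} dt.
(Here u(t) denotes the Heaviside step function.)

F(ω) = \frac{84 \left(\omega^{2} + 61\right)}{\omega^{4} + 22 \omega^{2} + 3721}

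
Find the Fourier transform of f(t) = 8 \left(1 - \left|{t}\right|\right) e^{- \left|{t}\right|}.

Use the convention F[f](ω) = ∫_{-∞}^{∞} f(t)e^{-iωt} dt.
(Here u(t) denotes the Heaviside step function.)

F(ω) = \frac{32 \omega^{2}}{\left(\omega^{2} + 1\right)^{2}}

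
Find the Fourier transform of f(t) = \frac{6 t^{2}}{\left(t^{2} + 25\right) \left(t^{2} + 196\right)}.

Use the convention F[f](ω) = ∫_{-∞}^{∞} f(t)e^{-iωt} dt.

F(ω) = \frac{2 \pi \left(14 - 5 e^{9 \left|{\omega}\right|}\right) e^{- 14 \left|{\omega}\right|}}{57}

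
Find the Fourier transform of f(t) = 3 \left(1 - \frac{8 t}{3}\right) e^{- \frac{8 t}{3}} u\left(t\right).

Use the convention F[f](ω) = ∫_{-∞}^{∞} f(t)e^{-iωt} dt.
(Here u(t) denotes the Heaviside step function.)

F(ω) = \frac{27 i \omega}{- 9 \omega^{2} + 48 i \omega + 64}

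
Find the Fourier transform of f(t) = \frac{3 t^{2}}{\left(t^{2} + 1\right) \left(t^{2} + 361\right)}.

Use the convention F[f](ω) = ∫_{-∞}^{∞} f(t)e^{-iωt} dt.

F(ω) = \frac{\pi \left(19 - e^{18 \left|{\omega}\right|}\right) e^{- 19 \left|{\omega}\right|}}{120}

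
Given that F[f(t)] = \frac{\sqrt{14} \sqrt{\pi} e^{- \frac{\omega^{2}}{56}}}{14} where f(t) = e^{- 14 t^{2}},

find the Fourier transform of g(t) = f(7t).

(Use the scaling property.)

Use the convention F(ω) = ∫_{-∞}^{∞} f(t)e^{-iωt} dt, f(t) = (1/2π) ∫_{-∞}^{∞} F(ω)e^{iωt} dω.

F[g](ω) = \frac{\sqrt{14} \sqrt{\pi} e^{- \frac{\omega^{2}}{2744}}}{98}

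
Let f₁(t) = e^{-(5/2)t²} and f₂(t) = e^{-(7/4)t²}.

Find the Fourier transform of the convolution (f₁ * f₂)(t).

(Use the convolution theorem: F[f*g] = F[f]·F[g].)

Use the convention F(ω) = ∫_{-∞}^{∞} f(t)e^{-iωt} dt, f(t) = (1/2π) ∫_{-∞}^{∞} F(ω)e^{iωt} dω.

F[f₁*f₂](ω) = \frac{2 \sqrt{70} \pi e^{- \frac{17 \omega^{2}}{70}}}{35}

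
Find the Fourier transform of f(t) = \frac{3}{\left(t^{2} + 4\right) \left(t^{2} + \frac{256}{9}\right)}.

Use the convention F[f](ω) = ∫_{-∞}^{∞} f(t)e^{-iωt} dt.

F(ω) = \frac{27 \pi e^{- 2 \left|{\omega}\right|}}{440} - \frac{81 \pi e^{- \frac{16 \left|{\omega}\right|}{3}}}{3520}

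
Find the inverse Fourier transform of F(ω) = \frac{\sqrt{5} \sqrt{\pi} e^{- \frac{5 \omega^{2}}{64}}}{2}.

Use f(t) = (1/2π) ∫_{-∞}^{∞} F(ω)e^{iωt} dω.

f(t) = 2 e^{- \frac{16 t^{2}}{5}}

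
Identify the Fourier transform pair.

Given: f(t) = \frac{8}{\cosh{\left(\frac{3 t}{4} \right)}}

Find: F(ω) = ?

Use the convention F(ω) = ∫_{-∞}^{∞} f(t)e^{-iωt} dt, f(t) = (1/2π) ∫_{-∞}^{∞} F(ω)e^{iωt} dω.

F(ω) = \frac{32 \pi}{3 \cosh{\left(\frac{2 \pi \omega}{3} \right)}}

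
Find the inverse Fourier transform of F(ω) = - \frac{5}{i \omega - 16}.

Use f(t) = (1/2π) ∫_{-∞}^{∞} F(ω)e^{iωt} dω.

f(t) = 5 e^{16 t} u\left(- t\right)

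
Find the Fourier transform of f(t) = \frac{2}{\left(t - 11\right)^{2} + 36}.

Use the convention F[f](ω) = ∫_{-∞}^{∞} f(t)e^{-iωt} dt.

F(ω) = \frac{\pi e^{- 11 i \omega - 6 \left|{\omega}\right|}}{3}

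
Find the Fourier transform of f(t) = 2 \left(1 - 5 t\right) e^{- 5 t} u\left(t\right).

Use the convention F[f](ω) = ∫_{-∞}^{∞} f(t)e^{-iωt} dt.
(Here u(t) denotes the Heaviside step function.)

F(ω) = \frac{2 i \omega}{- \omega^{2} + 10 i \omega + 25}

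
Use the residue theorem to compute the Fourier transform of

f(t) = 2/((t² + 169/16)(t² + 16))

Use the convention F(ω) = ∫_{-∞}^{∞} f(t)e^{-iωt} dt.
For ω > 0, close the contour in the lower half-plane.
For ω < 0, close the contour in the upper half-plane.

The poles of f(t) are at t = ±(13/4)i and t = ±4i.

Let g(z) = f(z)e^{-iωz}; for large |z| the factor e^{-iωz} decays in the lower half-plane when ω > 0 and in the upper half-plane when ω < 0.

Case ω > 0 (lower half-plane, clockwise contour ⇒ F(ω) = -2πi·ΣRes):
  Res_{z = - \frac{13 i}{4}} g(z) = \frac{64 i e^{- \frac{13 \omega}{4}}}{1131}
  Res_{z = - 4 i} g(z) = - \frac{4 i e^{- 4 \omega}}{87}
  F(ω) = -2πi·ΣRes = - \frac{8 \pi e^{- 4 \omega}}{87} + \frac{128 \pi e^{- \frac{13 \omega}{4}}}{1131}

Case ω < 0 (upper half-plane, counterclockwise contour ⇒ F(ω) = +2πi·ΣRes):
  Res_{z = \frac{13 i}{4}} g(z) = - \frac{64 i e^{\frac{13 \omega}{4}}}{1131}
  Res_{z = 4 i} g(z) = \frac{4 i e^{4 \omega}}{87}
  F(ω) = 2πi·ΣRes = \frac{8 \pi \left(16 e^{\frac{13 \omega}{4}} - 13 e^{4 \omega}\right)}{1131}

Both cases combine into a single formula in |ω|:

F(ω) = - \frac{8 \pi e^{- 4 \left|{\omega}\right|}}{87} + \frac{128 \pi e^{- \frac{13 \left|{\omega}\right|}{4}}}{1131}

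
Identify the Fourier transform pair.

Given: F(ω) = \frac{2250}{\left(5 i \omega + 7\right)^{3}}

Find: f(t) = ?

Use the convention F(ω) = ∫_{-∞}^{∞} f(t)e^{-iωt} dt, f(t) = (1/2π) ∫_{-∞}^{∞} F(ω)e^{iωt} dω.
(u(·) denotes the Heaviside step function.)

f(t) = 9 t^{2} e^{- \frac{7 t}{5}} u\left(t\right)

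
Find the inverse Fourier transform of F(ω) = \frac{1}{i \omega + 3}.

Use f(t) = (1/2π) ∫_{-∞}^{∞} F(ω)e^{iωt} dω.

f(t) = e^{- 3 t} u\left(t\right)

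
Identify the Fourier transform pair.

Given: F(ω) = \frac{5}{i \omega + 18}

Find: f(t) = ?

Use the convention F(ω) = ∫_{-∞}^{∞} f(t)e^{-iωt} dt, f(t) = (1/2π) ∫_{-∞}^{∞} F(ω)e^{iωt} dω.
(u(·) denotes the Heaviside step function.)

f(t) = 5 e^{- 18 t} u\left(t\right)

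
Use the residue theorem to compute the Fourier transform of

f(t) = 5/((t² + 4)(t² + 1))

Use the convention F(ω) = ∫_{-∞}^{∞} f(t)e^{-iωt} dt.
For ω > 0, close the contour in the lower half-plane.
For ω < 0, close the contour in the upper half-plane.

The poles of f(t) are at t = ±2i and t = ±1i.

Let g(z) = f(z)e^{-iωz}; for large |z| the factor e^{-iωz} decays in the lower half-plane when ω > 0 and in the upper half-plane when ω < 0.

Case ω > 0 (lower half-plane, clockwise contour ⇒ F(ω) = -2πi·ΣRes):
  Res_{z = - 2 i} g(z) = - \frac{5 i e^{- 2 \omega}}{12}
  Res_{z = - i} g(z) = \frac{5 i e^{- \omega}}{6}
  F(ω) = -2πi·ΣRes = \frac{5 \pi \left(2 e^{\omega} - 1\right) e^{- 2 \omega}}{6}

Case ω < 0 (upper half-plane, counterclockwise contour ⇒ F(ω) = +2πi·ΣRes):
  Res_{z = 2 i} g(z) = \frac{5 i e^{2 \omega}}{12}
  Res_{z = i} g(z) = - \frac{5 i e^{\omega}}{6}
  F(ω) = 2πi·ΣRes = \frac{5 \pi \left(2 - e^{\omega}\right) e^{\omega}}{6}

Both cases combine into a single formula in |ω|:

F(ω) = \frac{5 \pi \left(2 e^{\left|{\omega}\right|} - 1\right) e^{- 2 \left|{\omega}\right|}}{6}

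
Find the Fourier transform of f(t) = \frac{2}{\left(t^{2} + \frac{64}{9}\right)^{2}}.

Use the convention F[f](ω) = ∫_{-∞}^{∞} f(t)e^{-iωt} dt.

F(ω) = \frac{9 \pi \left(8 \left|{\omega}\right| + 3\right) e^{- \frac{8 \left|{\omega}\right|}{3}}}{512}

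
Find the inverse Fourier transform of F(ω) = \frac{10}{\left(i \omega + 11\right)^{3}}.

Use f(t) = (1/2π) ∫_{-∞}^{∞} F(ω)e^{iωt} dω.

f(t) = 5 t^{2} e^{- 11 t} u\left(t\right)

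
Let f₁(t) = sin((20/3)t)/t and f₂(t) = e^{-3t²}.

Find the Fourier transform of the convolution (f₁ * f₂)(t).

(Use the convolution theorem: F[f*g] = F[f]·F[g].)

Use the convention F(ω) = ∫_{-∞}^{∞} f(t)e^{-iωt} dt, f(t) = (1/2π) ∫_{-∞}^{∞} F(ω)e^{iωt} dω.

F[f₁*f₂](ω) = \begin{cases} \frac{\sqrt{3} \pi^{\frac{3}{2}} e^{- \frac{\omega^{2}}{12}}}{3} & \text{for}\: \omega > - \frac{20}{3} \wedge \omega < \frac{20}{3} \\0 & \text{otherwise} \end{cases}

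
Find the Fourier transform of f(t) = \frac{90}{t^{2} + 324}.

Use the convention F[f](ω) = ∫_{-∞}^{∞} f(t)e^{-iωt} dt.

F(ω) = 5 \pi e^{- 18 \left|{\omega}\right|}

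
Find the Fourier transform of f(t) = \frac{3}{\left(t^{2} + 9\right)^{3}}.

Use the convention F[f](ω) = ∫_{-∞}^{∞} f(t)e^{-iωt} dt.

F(ω) = \frac{\pi \left(3 \omega^{2} + 3 \left|{\omega}\right| + 1\right) e^{- 3 \left|{\omega}\right|}}{216}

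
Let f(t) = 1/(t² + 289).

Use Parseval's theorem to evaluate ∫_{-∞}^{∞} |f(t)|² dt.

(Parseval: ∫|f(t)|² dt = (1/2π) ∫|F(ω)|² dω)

∫|f(t)|² dt = \frac{\pi}{9826}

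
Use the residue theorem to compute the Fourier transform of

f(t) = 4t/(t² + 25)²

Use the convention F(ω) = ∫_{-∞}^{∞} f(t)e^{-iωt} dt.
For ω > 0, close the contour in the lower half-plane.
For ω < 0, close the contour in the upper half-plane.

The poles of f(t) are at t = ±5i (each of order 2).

Let g(z) = f(z)e^{-iωz}; for large |z| the factor e^{-iωz} decays in the lower half-plane when ω > 0 and in the upper half-plane when ω < 0.

Case ω > 0 (lower half-plane, clockwise contour ⇒ F(ω) = -2πi·ΣRes):
  Res_{z = - 5 i} g(z) = \frac{\omega e^{- 5 \omega}}{5} (pole of order 2)
  F(ω) = -2πi·ΣRes = - \frac{2 i \pi \omega e^{- 5 \omega}}{5}

Case ω < 0 (upper half-plane, counterclockwise contour ⇒ F(ω) = +2πi·ΣRes):
  Res_{z = 5 i} g(z) = - \frac{\omega e^{5 \omega}}{5} (pole of order 2)
  F(ω) = 2πi·ΣRes = - \frac{2 i \pi \omega e^{5 \omega}}{5}

Both cases combine into a single formula in |ω|:

F(ω) = - \frac{2 i \pi \omega e^{- 5 \left|{\omega}\right|}}{5}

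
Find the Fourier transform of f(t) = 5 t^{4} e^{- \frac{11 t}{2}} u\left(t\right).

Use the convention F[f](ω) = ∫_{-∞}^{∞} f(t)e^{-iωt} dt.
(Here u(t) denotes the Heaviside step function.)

F(ω) = \frac{3840}{\left(2 i \omega + 11\right)^{5}}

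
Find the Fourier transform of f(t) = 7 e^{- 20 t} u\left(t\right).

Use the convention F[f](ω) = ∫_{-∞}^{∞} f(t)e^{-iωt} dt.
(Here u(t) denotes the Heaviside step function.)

F(ω) = \frac{7}{i \omega + 20}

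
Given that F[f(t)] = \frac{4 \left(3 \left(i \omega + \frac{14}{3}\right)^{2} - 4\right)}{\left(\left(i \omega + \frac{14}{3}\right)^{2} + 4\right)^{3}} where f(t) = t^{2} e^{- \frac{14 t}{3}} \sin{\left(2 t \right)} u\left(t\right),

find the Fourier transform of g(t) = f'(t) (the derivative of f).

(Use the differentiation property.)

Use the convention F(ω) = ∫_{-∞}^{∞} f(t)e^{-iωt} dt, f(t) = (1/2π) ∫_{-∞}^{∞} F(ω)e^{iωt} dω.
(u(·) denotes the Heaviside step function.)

F[g](ω) = \frac{972 i \omega \left(\left(3 i \omega + 14\right)^{2} - 12\right)}{\left(\left(3 i \omega + 14\right)^{2} + 36\right)^{3}}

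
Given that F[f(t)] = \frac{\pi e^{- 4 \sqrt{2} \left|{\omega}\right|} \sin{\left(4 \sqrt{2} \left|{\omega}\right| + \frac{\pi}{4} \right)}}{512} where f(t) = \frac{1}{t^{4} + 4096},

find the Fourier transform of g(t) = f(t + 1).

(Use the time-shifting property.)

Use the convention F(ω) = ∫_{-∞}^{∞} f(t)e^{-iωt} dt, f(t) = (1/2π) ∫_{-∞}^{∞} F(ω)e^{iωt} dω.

F[g](ω) = \frac{\pi e^{i \omega - 4 \sqrt{2} \left|{\omega}\right|} \sin{\left(4 \sqrt{2} \left|{\omega}\right| + \frac{\pi}{4} \right)}}{512}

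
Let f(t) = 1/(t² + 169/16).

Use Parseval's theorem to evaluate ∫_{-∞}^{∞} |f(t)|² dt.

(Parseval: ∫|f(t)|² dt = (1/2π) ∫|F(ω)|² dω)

∫|f(t)|² dt = \frac{32 \pi}{2197}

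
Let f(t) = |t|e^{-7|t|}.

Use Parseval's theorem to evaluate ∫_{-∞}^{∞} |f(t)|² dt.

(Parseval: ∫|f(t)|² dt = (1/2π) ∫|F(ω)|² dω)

∫|f(t)|² dt = \frac{1}{686}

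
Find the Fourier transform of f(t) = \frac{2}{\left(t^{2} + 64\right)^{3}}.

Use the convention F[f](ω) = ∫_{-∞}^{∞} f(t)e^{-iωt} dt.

F(ω) = \frac{\pi \left(64 \omega^{2} + 24 \left|{\omega}\right| + 3\right) e^{- 8 \left|{\omega}\right|}}{131072}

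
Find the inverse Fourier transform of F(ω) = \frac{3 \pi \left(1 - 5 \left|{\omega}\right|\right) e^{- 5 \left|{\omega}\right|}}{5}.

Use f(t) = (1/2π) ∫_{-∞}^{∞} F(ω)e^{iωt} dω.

f(t) = \frac{6 t^{2}}{\left(t^{2} + 25\right)^{2}}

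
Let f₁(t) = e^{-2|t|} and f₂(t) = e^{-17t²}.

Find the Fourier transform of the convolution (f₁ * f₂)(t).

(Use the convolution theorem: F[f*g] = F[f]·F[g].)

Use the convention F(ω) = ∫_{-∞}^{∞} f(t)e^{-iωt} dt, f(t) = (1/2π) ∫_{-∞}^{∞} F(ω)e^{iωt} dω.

F[f₁*f₂](ω) = \frac{4 \sqrt{17} \sqrt{\pi} e^{- \frac{\omega^{2}}{68}}}{17 \left(\omega^{2} + 4\right)}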